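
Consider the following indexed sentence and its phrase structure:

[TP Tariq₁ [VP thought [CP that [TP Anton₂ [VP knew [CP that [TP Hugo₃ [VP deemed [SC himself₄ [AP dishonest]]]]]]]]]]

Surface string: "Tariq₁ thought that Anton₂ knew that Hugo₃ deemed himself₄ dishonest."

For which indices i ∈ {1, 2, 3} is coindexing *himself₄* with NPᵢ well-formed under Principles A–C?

{3}

*himself* is an anaphor, so Principle A applies: it must be bound in its binding domain.
Binding domain of *himself₄*: the embedded TP, whose subject is Hugo₃.
*Tariq₁* c-commands the anaphor but is outside its binding domain → cannot satisfy Principle A.
*Anton₂* c-commands the anaphor but is outside its binding domain → cannot satisfy Principle A.
*Hugo₃* c-commands the anaphor within its binding domain → licit binder.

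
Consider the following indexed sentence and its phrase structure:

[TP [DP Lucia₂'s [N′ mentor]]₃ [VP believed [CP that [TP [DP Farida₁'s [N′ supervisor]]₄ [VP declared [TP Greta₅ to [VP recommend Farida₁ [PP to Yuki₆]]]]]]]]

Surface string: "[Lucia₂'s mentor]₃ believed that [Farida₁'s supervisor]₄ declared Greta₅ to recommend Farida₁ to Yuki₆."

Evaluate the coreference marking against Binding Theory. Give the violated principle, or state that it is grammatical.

grammatical

The two coindexed NPs are *Farida₁* and *Farida₁*.
*Farida₁* is an R-expression; no coindexed NP c-commands it, so Principle C holds.
*Farida₁* is an R-expression; *Farida₁* does not c-command it, and no other NP shares its index, so Principle C is satisfied.
All principles are respected.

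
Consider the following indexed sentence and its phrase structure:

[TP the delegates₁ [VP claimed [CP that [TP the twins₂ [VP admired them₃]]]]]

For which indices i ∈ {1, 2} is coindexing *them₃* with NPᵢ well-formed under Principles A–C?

{1}

*them* is a pronoun, so Principle B applies: it must be free in its binding domain.
Binding domain of *them₃*: the embedded TP, whose subject is the twins₂.
*the delegates₁* c-commands the pronoun but from outside its binding domain, and is not c-commanded by it → coindexation permitted.
*the twins₂* c-commands the pronoun within its binding domain → coindexation would violate Principle B.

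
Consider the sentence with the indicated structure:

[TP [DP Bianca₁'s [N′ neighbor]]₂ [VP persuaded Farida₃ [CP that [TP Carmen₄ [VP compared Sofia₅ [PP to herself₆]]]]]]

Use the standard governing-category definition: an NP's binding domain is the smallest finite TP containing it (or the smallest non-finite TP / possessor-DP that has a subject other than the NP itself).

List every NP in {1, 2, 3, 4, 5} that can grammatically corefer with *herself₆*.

*herself* is an anaphor, so Principle A applies: it must be bound in its binding domain.
Binding domain of *herself₆*: the embedded TP, whose subject is Carmen₄.
*Bianca₁* does not c-command the anaphor → cannot bind it.
*[Bianca₁'s neighbor]₂* c-commands the anaphor but is outside its binding domain → cannot satisfy Principle A.
*Farida₃* c-commands the anaphor but is outside its binding domain → cannot satisfy Principle A.
*Carmen₄* c-commands the anaphor within its binding domain → licit binder.
*Sofia₅* c-commands the anaphor within its binding domain → licit binder.

{4, 5}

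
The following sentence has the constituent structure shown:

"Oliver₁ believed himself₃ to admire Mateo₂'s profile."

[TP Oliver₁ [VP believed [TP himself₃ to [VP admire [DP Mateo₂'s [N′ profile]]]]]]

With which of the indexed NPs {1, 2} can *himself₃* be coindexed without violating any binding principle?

*himself* is an anaphor, so Principle A applies: it must be bound in its binding domain.
Binding domain of *himself₃*: the matrix TP, whose subject is Oliver₁.
*Oliver₁* c-commands the anaphor within its binding domain → licit binder.
*Mateo₂* does not c-command the anaphor → cannot bind it.

{1}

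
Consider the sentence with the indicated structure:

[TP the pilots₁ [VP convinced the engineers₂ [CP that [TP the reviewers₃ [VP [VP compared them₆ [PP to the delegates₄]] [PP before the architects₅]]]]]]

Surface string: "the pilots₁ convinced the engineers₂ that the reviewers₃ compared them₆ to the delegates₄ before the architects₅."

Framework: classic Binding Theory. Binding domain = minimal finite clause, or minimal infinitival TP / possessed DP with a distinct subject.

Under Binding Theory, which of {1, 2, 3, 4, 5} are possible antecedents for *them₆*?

{1, 2, 5}

*them* is a pronoun, so Principle B applies: it must be free in its binding domain.
Binding domain of *them₆*: the embedded TP, whose subject is the reviewers₃.
*the pilots₁* c-commands the pronoun but from outside its binding domain, and is not c-commanded by it → coindexation permitted.
*the engineers₂* c-commands the pronoun but from outside its binding domain, and is not c-commanded by it → coindexation permitted.
*the reviewers₃* c-commands the pronoun within its binding domain → coindexation would violate Principle B.
*the delegates₄*: the pronoun c-commands this R-expression → coindexation would violate Principle C on *the delegates₄*.
*the architects₅* and the pronoun do not c-command one another → neither Principle B nor Principle C is at stake; coindexation permitted.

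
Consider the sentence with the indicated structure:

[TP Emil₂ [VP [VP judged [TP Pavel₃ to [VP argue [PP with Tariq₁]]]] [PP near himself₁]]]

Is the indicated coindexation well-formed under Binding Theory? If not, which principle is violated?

Principle A

The two coindexed NPs are *Tariq₁* and *himself₁*.
*himself₁* is an anaphor. Principle A requires it to be bound within its binding domain — the matrix TP, whose subject is Emil₂.
Within that domain it is c-commanded by *Emil₂*, which does not share its index.
*Tariq₁* does not c-command the anaphor at all.
The anaphor is unbound in its domain → Principle A violation.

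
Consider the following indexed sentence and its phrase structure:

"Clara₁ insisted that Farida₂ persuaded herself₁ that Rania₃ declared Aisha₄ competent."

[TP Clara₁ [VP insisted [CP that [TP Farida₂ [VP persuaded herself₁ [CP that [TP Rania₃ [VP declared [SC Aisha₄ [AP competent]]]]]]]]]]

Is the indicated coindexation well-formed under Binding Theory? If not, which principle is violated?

Principle A

The two coindexed NPs are *Clara₁* and *herself₁*.
*herself₁* is an anaphor. Principle A requires it to be bound within its binding domain — the embedded TP, whose subject is Farida₂.
Within that domain it is c-commanded by *Farida₂*, which does not share its index.
*Clara₁* does c-command the anaphor, but from outside its binding domain.
The anaphor is unbound in its domain → Principle A violation.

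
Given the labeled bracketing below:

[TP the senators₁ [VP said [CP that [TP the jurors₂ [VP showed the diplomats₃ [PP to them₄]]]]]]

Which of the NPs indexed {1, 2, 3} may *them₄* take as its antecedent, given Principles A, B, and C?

{1}

*them* is a pronoun, so Principle B applies: it must be free in its binding domain.
Binding domain of *them₄*: the embedded TP, whose subject is the jurors₂.
*the senators₁* c-commands the pronoun but from outside its binding domain, and is not c-commanded by it → coindexation permitted.
*the jurors₂* c-commands the pronoun within its binding domain → coindexation would violate Principle B.
*the diplomats₃* c-commands the pronoun within its binding domain → coindexation would violate Principle B.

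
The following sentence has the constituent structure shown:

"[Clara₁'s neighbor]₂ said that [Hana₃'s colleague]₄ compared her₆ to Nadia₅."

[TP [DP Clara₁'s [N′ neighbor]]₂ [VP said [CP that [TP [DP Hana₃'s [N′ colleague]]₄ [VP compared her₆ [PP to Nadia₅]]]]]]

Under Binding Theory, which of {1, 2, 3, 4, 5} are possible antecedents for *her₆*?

{1, 2, 3}

*her* is a pronoun, so Principle B applies: it must be free in its binding domain.
Binding domain of *her₆*: the embedded TP, whose subject is [Hana₃'s colleague]₄.
*Clara₁* and the pronoun do not c-command one another → neither Principle B nor Principle C is at stake; coindexation permitted.
*[Clara₁'s neighbor]₂* c-commands the pronoun but from outside its binding domain, and is not c-commanded by it → coindexation permitted.
*Hana₃* and the pronoun do not c-command one another → neither Principle B nor Principle C is at stake; coindexation permitted.
*[Hana₃'s colleague]₄* c-commands the pronoun within its binding domain → coindexation would violate Principle B.
*Nadia₅*: the pronoun c-commands this R-expression → coindexation would violate Principle C on *Nadia₅*.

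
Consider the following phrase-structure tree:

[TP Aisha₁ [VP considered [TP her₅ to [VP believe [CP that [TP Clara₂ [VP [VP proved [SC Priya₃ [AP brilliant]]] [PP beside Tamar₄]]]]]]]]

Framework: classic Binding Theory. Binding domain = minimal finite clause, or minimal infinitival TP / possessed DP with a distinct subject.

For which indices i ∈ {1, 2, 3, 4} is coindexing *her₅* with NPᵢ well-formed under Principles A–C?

none

*her* is a pronoun, so Principle B applies: it must be free in its binding domain.
Binding domain of *her₅*: the matrix TP, whose subject is Aisha₁.
*Aisha₁* c-commands the pronoun within its binding domain → coindexation would violate Principle B.
*Clara₂*: the pronoun c-commands this R-expression → coindexation would violate Principle C on *Clara₂*.
*Priya₃*: the pronoun c-commands this R-expression → coindexation would violate Principle C on *Priya₃*.
*Tamar₄*: the pronoun c-commands this R-expression → coindexation would violate Principle C on *Tamar₄*.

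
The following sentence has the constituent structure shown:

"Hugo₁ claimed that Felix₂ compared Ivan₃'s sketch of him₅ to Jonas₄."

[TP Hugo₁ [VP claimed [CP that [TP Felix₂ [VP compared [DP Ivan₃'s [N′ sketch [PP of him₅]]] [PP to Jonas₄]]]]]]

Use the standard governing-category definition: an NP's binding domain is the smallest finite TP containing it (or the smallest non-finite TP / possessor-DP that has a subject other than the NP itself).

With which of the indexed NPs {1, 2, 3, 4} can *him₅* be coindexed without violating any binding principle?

{1, 2, 4}

*him* is a pronoun, so Principle B applies: it must be free in its binding domain.
Binding domain of *him₅*: the possessed DP, whose subject is Ivan₃.
*Hugo₁* c-commands the pronoun but from outside its binding domain, and is not c-commanded by it → coindexation permitted.
*Felix₂* c-commands the pronoun but from outside its binding domain, and is not c-commanded by it → coindexation permitted.
*Ivan₃* c-commands the pronoun within its binding domain → coindexation would violate Principle B.
*Jonas₄* and the pronoun do not c-command one another → neither Principle B nor Principle C is at stake; coindexation permitted.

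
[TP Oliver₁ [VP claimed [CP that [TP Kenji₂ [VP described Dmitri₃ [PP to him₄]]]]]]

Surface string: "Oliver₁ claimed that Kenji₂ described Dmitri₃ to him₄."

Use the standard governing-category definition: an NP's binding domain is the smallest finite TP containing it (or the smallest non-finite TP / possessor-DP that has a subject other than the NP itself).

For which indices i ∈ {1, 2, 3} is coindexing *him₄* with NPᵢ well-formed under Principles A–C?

*him* is a pronoun, so Principle B applies: it must be free in its binding domain.
Binding domain of *him₄*: the embedded TP, whose subject is Kenji₂.
*Oliver₁* c-commands the pronoun but from outside its binding domain, and is not c-commanded by it → coindexation permitted.
*Kenji₂* c-commands the pronoun within its binding domain → coindexation would violate Principle B.
*Dmitri₃* c-commands the pronoun within its binding domain → coindexation would violate Principle B.

{1}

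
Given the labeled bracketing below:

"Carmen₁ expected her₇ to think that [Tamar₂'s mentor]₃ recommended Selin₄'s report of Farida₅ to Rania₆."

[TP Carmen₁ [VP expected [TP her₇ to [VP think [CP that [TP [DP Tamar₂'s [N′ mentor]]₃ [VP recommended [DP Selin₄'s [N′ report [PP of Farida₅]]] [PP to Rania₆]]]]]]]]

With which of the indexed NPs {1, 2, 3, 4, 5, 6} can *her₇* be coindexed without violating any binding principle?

none

*her* is a pronoun, so Principle B applies: it must be free in its binding domain.
Binding domain of *her₇*: the matrix TP, whose subject is Carmen₁.
*Carmen₁* c-commands the pronoun within its binding domain → coindexation would violate Principle B.
*Tamar₂*: the pronoun c-commands this R-expression → coindexation would violate Principle C on *Tamar₂*.
*[Tamar₂'s mentor]₃*: the pronoun c-commands this R-expression → coindexation would violate Principle C on *[Tamar₂'s mentor]₃*.
*Selin₄*: the pronoun c-commands this R-expression → coindexation would violate Principle C on *Selin₄*.
*Farida₅*: the pronoun c-commands this R-expression → coindexation would violate Principle C on *Farida₅*.
*Rania₆*: the pronoun c-commands this R-expression → coindexation would violate Principle C on *Rania₆*.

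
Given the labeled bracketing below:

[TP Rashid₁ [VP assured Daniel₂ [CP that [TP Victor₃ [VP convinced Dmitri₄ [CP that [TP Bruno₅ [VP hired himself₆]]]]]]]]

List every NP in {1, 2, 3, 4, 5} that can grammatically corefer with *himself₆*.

*himself* is an anaphor, so Principle A applies: it must be bound in its binding domain.
Binding domain of *himself₆*: the embedded TP, whose subject is Bruno₅.
*Rashid₁* c-commands the anaphor but is outside its binding domain → cannot satisfy Principle A.
*Daniel₂* c-commands the anaphor but is outside its binding domain → cannot satisfy Principle A.
*Victor₃* c-commands the anaphor but is outside its binding domain → cannot satisfy Principle A.
*Dmitri₄* c-commands the anaphor but is outside its binding domain → cannot satisfy Principle A.
*Bruno₅* c-commands the anaphor within its binding domain → licit binder.

{5}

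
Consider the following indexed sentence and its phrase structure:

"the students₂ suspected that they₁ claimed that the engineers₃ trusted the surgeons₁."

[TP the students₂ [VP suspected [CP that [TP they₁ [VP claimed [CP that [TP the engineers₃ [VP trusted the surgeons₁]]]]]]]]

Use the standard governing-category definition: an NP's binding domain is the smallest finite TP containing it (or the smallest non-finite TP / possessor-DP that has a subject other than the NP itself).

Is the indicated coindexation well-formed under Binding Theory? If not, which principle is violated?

The two coindexed NPs are *they₁* and *the surgeons₁*.
*the surgeons₁* is an R-expression. Principle C requires it to be free everywhere.
*they₁* c-commands it and carries the same index.
The R-expression is bound → Principle C violation.

Principle C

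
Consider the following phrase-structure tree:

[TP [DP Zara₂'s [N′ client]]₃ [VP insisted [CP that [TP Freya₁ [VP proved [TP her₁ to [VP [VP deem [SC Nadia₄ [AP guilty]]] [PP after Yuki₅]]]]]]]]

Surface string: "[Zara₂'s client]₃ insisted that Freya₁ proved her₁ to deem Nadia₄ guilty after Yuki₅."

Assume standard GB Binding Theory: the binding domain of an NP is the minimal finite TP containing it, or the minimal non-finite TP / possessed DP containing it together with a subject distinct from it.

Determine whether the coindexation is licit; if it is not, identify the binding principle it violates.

Principle B

The two coindexed NPs are *Freya₁* and *her₁*.
*her₁* is a pronoun. Its binding domain is the embedded TP, whose subject is Freya₁.
*Freya₁* c-commands it within that domain and carries the same index.
The pronoun is locally bound → Principle B violation.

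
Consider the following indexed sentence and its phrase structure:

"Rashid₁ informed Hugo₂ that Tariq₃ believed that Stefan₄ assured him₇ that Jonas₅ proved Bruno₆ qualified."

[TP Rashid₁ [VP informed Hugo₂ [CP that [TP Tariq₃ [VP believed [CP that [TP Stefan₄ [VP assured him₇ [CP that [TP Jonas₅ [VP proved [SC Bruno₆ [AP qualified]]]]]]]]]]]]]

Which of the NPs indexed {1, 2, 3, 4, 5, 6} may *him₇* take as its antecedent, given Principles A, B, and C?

*him* is a pronoun, so Principle B applies: it must be free in its binding domain.
Binding domain of *him₇*: the embedded TP, whose subject is Stefan₄.
*Rashid₁* c-commands the pronoun but from outside its binding domain, and is not c-commanded by it → coindexation permitted.
*Hugo₂* c-commands the pronoun but from outside its binding domain, and is not c-commanded by it → coindexation permitted.
*Tariq₃* c-commands the pronoun but from outside its binding domain, and is not c-commanded by it → coindexation permitted.
*Stefan₄* c-commands the pronoun within its binding domain → coindexation would violate Principle B.
*Jonas₅*: the pronoun c-commands this R-expression → coindexation would violate Principle C on *Jonas₅*.
*Bruno₆*: the pronoun c-commands this R-expression → coindexation would violate Principle C on *Bruno₆*.

{1, 2, 3}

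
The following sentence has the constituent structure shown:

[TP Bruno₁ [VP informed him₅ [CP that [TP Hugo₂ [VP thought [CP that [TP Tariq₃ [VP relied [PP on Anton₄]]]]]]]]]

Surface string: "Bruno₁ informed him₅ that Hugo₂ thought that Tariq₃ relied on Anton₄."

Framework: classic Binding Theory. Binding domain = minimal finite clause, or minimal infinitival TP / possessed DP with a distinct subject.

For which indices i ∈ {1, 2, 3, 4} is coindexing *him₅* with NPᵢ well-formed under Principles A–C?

none

*him* is a pronoun, so Principle B applies: it must be free in its binding domain.
Binding domain of *him₅*: the matrix TP, whose subject is Bruno₁.
*Bruno₁* c-commands the pronoun within its binding domain → coindexation would violate Principle B.
*Hugo₂*: the pronoun c-commands this R-expression → coindexation would violate Principle C on *Hugo₂*.
*Tariq₃*: the pronoun c-commands this R-expression → coindexation would violate Principle C on *Tariq₃*.
*Anton₄*: the pronoun c-commands this R-expression → coindexation would violate Principle C on *Anton₄*.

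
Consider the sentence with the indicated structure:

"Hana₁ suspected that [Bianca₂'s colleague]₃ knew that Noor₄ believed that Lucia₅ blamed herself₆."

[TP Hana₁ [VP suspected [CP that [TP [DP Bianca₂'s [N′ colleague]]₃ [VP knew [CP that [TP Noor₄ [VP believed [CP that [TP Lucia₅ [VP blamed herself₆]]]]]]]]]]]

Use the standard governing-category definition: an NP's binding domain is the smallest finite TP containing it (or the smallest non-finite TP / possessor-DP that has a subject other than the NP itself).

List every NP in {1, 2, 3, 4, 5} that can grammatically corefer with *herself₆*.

*herself* is an anaphor, so Principle A applies: it must be bound in its binding domain.
Binding domain of *herself₆*: the embedded TP, whose subject is Lucia₅.
*Hana₁* c-commands the anaphor but is outside its binding domain → cannot satisfy Principle A.
*Bianca₂* does not c-command the anaphor → cannot bind it.
*[Bianca₂'s colleague]₃* c-commands the anaphor but is outside its binding domain → cannot satisfy Principle A.
*Noor₄* c-commands the anaphor but is outside its binding domain → cannot satisfy Principle A.
*Lucia₅* c-commands the anaphor within its binding domain → licit binder.

{5}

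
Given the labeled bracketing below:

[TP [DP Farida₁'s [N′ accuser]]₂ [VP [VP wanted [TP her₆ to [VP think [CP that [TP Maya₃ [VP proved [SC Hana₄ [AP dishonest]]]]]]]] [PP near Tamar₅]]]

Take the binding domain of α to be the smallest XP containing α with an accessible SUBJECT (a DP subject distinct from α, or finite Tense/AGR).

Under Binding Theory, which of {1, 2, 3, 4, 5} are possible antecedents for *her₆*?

*her* is a pronoun, so Principle B applies: it must be free in its binding domain.
Binding domain of *her₆*: the matrix TP, whose subject is [Farida₁'s accuser]₂.
*Farida₁* and the pronoun do not c-command one another → neither Principle B nor Principle C is at stake; coindexation permitted.
*[Farida₁'s accuser]₂* c-commands the pronoun within its binding domain → coindexation would violate Principle B.
*Maya₃*: the pronoun c-commands this R-expression → coindexation would violate Principle C on *Maya₃*.
*Hana₄*: the pronoun c-commands this R-expression → coindexation would violate Principle C on *Hana₄*.
*Tamar₅* and the pronoun do not c-command one another → neither Principle B nor Principle C is at stake; coindexation permitted.

{1, 5}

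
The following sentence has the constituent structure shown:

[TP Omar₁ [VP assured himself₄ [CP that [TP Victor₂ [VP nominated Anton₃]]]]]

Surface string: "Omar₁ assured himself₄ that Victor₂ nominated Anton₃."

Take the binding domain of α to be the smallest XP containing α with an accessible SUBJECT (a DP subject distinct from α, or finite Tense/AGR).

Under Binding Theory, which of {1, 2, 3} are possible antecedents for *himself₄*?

*himself* is an anaphor, so Principle A applies: it must be bound in its binding domain.
Binding domain of *himself₄*: the matrix TP, whose subject is Omar₁.
*Omar₁* c-commands the anaphor within its binding domain → licit binder.
*Victor₂* does not c-command the anaphor → cannot bind it.
*Anton₃* does not c-command the anaphor → cannot bind it.

{1}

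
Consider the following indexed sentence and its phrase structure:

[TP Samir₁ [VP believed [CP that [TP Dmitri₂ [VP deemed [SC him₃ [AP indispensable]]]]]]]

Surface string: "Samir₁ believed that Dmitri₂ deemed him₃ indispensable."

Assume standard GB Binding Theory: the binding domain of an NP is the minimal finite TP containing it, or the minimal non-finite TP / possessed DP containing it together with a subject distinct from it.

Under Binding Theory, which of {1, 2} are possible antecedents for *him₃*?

*him* is a pronoun, so Principle B applies: it must be free in its binding domain.
Binding domain of *him₃*: the embedded TP, whose subject is Dmitri₂.
*Samir₁* c-commands the pronoun but from outside its binding domain, and is not c-commanded by it → coindexation permitted.
*Dmitri₂* c-commands the pronoun within its binding domain → coindexation would violate Principle B.

{1}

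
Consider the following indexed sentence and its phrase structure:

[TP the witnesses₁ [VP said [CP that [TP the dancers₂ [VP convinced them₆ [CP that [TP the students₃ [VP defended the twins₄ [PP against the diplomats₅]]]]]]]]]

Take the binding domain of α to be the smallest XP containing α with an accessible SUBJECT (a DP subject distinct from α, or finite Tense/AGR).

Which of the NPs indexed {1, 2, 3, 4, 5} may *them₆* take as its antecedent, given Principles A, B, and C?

*them* is a pronoun, so Principle B applies: it must be free in its binding domain.
Binding domain of *them₆*: the embedded TP, whose subject is the dancers₂.
*the witnesses₁* c-commands the pronoun but from outside its binding domain, and is not c-commanded by it → coindexation permitted.
*the dancers₂* c-commands the pronoun within its binding domain → coindexation would violate Principle B.
*the students₃*: the pronoun c-commands this R-expression → coindexation would violate Principle C on *the students₃*.
*the twins₄*: the pronoun c-commands this R-expression → coindexation would violate Principle C on *the twins₄*.
*the diplomats₅*: the pronoun c-commands this R-expression → coindexation would violate Principle C on *the diplomats₅*.

{1}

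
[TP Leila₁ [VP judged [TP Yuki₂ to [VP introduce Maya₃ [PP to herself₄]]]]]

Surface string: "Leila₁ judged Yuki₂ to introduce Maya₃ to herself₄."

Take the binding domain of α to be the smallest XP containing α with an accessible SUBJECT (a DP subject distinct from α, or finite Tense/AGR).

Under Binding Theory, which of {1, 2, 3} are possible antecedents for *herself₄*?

{2, 3}

*herself* is an anaphor, so Principle A applies: it must be bound in its binding domain.
Binding domain of *herself₄*: the embedded TP, whose subject is Yuki₂.
*Leila₁* c-commands the anaphor but is outside its binding domain → cannot satisfy Principle A.
*Yuki₂* c-commands the anaphor within its binding domain → licit binder.
*Maya₃* c-commands the anaphor within its binding domain → licit binder.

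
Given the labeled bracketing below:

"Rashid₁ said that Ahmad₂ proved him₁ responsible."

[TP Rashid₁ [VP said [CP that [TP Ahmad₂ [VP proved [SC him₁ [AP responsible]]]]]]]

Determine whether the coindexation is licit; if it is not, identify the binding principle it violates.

grammatical

The two coindexed NPs are *Rashid₁* and *him₁*.
*him₁* is a pronoun; its binding domain is the embedded TP, whose subject is Ahmad₂. Within that domain it is c-commanded only by *Ahmad₂*, which carries a different index — the pronoun is free locally, so Principle B holds.
*Rashid₁* is an R-expression; *him₁* does not c-command it, and no other NP shares its index, so Principle C is satisfied.
All principles are respected.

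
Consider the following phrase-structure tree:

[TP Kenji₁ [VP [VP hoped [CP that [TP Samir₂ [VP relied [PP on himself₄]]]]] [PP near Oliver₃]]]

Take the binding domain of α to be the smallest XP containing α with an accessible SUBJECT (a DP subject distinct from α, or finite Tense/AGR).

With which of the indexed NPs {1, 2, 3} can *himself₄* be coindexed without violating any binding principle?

{2}

*himself* is an anaphor, so Principle A applies: it must be bound in its binding domain.
Binding domain of *himself₄*: the embedded TP, whose subject is Samir₂.
*Kenji₁* c-commands the anaphor but is outside its binding domain → cannot satisfy Principle A.
*Samir₂* c-commands the anaphor within its binding domain → licit binder.
*Oliver₃* does not c-command the anaphor → cannot bind it.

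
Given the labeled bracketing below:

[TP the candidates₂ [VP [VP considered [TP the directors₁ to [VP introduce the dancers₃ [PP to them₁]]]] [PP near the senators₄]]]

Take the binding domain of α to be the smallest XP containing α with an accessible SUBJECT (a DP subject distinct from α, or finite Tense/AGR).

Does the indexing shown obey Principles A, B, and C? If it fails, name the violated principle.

The two coindexed NPs are *the directors₁* and *them₁*.
*them₁* is a pronoun. Its binding domain is the embedded TP, whose subject is the directors₁.
*the directors₁* c-commands it within that domain and carries the same index.
The pronoun is locally bound → Principle B violation.

Principle B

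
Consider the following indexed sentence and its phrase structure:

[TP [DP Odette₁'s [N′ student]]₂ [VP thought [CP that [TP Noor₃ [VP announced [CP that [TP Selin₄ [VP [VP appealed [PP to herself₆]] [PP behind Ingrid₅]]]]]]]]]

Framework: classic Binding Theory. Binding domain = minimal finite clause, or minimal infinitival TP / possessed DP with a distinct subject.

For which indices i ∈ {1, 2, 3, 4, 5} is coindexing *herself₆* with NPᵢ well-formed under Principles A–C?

*herself* is an anaphor, so Principle A applies: it must be bound in its binding domain.
Binding domain of *herself₆*: the embedded TP, whose subject is Selin₄.
*Odette₁* does not c-command the anaphor → cannot bind it.
*[Odette₁'s student]₂* c-commands the anaphor but is outside its binding domain → cannot satisfy Principle A.
*Noor₃* c-commands the anaphor but is outside its binding domain → cannot satisfy Principle A.
*Selin₄* c-commands the anaphor within its binding domain → licit binder.
*Ingrid₅* does not c-command the anaphor → cannot bind it.

{4}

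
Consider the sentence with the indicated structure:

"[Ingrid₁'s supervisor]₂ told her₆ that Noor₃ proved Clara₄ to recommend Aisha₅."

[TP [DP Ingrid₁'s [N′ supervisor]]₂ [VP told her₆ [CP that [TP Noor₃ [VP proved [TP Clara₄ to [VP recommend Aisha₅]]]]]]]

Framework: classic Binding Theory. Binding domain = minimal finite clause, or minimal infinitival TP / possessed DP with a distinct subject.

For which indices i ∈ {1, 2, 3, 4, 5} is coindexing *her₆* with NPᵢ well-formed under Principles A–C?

{1}

*her* is a pronoun, so Principle B applies: it must be free in its binding domain.
Binding domain of *her₆*: the matrix TP, whose subject is [Ingrid₁'s supervisor]₂.
*Ingrid₁* and the pronoun do not c-command one another → neither Principle B nor Principle C is at stake; coindexation permitted.
*[Ingrid₁'s supervisor]₂* c-commands the pronoun within its binding domain → coindexation would violate Principle B.
*Noor₃*: the pronoun c-commands this R-expression → coindexation would violate Principle C on *Noor₃*.
*Clara₄*: the pronoun c-commands this R-expression → coindexation would violate Principle C on *Clara₄*.
*Aisha₅*: the pronoun c-commands this R-expression → coindexation would violate Principle C on *Aisha₅*.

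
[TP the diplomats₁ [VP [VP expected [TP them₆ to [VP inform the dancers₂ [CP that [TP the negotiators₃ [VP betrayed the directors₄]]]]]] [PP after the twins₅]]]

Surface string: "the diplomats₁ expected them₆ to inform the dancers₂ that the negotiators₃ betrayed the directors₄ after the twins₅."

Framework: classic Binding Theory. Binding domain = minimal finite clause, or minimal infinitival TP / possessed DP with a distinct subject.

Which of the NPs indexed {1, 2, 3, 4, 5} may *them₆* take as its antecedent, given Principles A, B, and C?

{5}

*them* is a pronoun, so Principle B applies: it must be free in its binding domain.
Binding domain of *them₆*: the matrix TP, whose subject is the diplomats₁.
*the diplomats₁* c-commands the pronoun within its binding domain → coindexation would violate Principle B.
*the dancers₂*: the pronoun c-commands this R-expression → coindexation would violate Principle C on *the dancers₂*.
*the negotiators₃*: the pronoun c-commands this R-expression → coindexation would violate Principle C on *the negotiators₃*.
*the directors₄*: the pronoun c-commands this R-expression → coindexation would violate Principle C on *the directors₄*.
*the twins₅* and the pronoun do not c-command one another → neither Principle B nor Principle C is at stake; coindexation permitted.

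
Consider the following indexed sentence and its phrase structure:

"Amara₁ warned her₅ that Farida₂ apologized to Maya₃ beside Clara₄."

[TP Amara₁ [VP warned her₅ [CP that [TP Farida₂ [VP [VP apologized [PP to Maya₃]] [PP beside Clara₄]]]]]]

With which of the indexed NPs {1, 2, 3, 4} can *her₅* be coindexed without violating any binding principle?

*her* is a pronoun, so Principle B applies: it must be free in its binding domain.
Binding domain of *her₅*: the matrix TP, whose subject is Amara₁.
*Amara₁* c-commands the pronoun within its binding domain → coindexation would violate Principle B.
*Farida₂*: the pronoun c-commands this R-expression → coindexation would violate Principle C on *Farida₂*.
*Maya₃*: the pronoun c-commands this R-expression → coindexation would violate Principle C on *Maya₃*.
*Clara₄*: the pronoun c-commands this R-expression → coindexation would violate Principle C on *Clara₄*.

none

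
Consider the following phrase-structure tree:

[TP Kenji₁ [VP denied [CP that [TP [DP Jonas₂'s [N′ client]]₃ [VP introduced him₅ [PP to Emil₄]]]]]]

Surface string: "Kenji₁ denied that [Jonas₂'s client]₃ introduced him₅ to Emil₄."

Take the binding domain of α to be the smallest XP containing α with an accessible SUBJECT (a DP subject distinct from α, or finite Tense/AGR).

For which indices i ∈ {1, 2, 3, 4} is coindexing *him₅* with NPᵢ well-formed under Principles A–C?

*him* is a pronoun, so Principle B applies: it must be free in its binding domain.
Binding domain of *him₅*: the embedded TP, whose subject is [Jonas₂'s client]₃.
*Kenji₁* c-commands the pronoun but from outside its binding domain, and is not c-commanded by it → coindexation permitted.
*Jonas₂* and the pronoun do not c-command one another → neither Principle B nor Principle C is at stake; coindexation permitted.
*[Jonas₂'s client]₃* c-commands the pronoun within its binding domain → coindexation would violate Principle B.
*Emil₄*: the pronoun c-commands this R-expression → coindexation would violate Principle C on *Emil₄*.

{1, 2}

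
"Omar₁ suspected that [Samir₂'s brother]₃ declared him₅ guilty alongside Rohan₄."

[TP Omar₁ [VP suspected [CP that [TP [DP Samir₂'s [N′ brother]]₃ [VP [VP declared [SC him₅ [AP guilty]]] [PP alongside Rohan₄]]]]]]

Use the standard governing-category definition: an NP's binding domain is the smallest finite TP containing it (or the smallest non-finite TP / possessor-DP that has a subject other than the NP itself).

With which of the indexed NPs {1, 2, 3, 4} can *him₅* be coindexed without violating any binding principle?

{1, 2, 4}

*him* is a pronoun, so Principle B applies: it must be free in its binding domain.
Binding domain of *him₅*: the embedded TP, whose subject is [Samir₂'s brother]₃.
*Omar₁* c-commands the pronoun but from outside its binding domain, and is not c-commanded by it → coindexation permitted.
*Samir₂* and the pronoun do not c-command one another → neither Principle B nor Principle C is at stake; coindexation permitted.
*[Samir₂'s brother]₃* c-commands the pronoun within its binding domain → coindexation would violate Principle B.
*Rohan₄* and the pronoun do not c-command one another → neither Principle B nor Principle C is at stake; coindexation permitted.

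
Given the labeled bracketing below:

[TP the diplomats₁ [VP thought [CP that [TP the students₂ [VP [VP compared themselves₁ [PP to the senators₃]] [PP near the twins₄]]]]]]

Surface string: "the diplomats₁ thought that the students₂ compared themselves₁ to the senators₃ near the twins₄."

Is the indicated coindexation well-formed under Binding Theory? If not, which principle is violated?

The two coindexed NPs are *the diplomats₁* and *themselves₁*.
*themselves₁* is an anaphor. Principle A requires it to be bound within its binding domain — the embedded TP, whose subject is the students₂.
Within that domain it is c-commanded by *the students₂*, which does not share its index.
*the diplomats₁* does c-command the anaphor, but from outside its binding domain.
The anaphor is unbound in its domain → Principle A violation.

Principle A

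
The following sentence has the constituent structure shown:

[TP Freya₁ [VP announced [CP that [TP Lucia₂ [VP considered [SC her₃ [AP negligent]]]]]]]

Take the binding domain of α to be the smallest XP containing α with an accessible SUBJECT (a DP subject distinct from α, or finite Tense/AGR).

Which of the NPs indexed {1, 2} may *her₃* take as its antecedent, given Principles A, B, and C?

{1}

*her* is a pronoun, so Principle B applies: it must be free in its binding domain.
Binding domain of *her₃*: the embedded TP, whose subject is Lucia₂.
*Freya₁* c-commands the pronoun but from outside its binding domain, and is not c-commanded by it → coindexation permitted.
*Lucia₂* c-commands the pronoun within its binding domain → coindexation would violate Principle B.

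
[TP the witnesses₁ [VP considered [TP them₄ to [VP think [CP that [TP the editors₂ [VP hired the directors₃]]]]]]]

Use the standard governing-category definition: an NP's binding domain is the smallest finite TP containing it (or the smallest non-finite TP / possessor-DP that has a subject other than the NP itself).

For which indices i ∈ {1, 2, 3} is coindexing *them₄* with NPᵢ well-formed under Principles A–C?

none

*them* is a pronoun, so Principle B applies: it must be free in its binding domain.
Binding domain of *them₄*: the matrix TP, whose subject is the witnesses₁.
*the witnesses₁* c-commands the pronoun within its binding domain → coindexation would violate Principle B.
*the editors₂*: the pronoun c-commands this R-expression → coindexation would violate Principle C on *the editors₂*.
*the directors₃*: the pronoun c-commands this R-expression → coindexation would violate Principle C on *the directors₃*.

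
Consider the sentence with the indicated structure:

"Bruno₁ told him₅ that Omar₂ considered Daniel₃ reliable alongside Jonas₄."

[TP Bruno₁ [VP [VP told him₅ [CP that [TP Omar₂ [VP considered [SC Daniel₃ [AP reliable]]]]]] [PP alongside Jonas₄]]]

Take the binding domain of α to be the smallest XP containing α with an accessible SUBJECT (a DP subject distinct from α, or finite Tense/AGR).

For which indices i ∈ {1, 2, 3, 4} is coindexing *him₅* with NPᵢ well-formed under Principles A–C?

*him* is a pronoun, so Principle B applies: it must be free in its binding domain.
Binding domain of *him₅*: the matrix TP, whose subject is Bruno₁.
*Bruno₁* c-commands the pronoun within its binding domain → coindexation would violate Principle B.
*Omar₂*: the pronoun c-commands this R-expression → coindexation would violate Principle C on *Omar₂*.
*Daniel₃*: the pronoun c-commands this R-expression → coindexation would violate Principle C on *Daniel₃*.
*Jonas₄* and the pronoun do not c-command one another → neither Principle B nor Principle C is at stake; coindexation permitted.

{4}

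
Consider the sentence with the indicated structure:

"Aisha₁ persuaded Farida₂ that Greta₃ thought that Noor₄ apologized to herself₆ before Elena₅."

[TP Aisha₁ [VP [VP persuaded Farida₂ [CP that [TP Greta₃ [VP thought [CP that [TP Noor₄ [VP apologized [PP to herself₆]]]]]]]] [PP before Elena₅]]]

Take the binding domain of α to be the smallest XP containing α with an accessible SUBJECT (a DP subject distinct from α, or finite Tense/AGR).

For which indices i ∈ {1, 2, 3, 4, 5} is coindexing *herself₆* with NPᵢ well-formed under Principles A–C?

{4}

*herself* is an anaphor, so Principle A applies: it must be bound in its binding domain.
Binding domain of *herself₆*: the embedded TP, whose subject is Noor₄.
*Aisha₁* c-commands the anaphor but is outside its binding domain → cannot satisfy Principle A.
*Farida₂* c-commands the anaphor but is outside its binding domain → cannot satisfy Principle A.
*Greta₃* c-commands the anaphor but is outside its binding domain → cannot satisfy Principle A.
*Noor₄* c-commands the anaphor within its binding domain → licit binder.
*Elena₅* does not c-command the anaphor → cannot bind it.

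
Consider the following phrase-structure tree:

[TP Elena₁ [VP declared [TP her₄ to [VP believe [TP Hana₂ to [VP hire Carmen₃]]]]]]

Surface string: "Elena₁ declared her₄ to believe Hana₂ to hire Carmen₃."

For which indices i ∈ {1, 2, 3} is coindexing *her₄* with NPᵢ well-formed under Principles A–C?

*her* is a pronoun, so Principle B applies: it must be free in its binding domain.
Binding domain of *her₄*: the matrix TP, whose subject is Elena₁.
*Elena₁* c-commands the pronoun within its binding domain → coindexation would violate Principle B.
*Hana₂*: the pronoun c-commands this R-expression → coindexation would violate Principle C on *Hana₂*.
*Carmen₃*: the pronoun c-commands this R-expression → coindexation would violate Principle C on *Carmen₃*.

none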